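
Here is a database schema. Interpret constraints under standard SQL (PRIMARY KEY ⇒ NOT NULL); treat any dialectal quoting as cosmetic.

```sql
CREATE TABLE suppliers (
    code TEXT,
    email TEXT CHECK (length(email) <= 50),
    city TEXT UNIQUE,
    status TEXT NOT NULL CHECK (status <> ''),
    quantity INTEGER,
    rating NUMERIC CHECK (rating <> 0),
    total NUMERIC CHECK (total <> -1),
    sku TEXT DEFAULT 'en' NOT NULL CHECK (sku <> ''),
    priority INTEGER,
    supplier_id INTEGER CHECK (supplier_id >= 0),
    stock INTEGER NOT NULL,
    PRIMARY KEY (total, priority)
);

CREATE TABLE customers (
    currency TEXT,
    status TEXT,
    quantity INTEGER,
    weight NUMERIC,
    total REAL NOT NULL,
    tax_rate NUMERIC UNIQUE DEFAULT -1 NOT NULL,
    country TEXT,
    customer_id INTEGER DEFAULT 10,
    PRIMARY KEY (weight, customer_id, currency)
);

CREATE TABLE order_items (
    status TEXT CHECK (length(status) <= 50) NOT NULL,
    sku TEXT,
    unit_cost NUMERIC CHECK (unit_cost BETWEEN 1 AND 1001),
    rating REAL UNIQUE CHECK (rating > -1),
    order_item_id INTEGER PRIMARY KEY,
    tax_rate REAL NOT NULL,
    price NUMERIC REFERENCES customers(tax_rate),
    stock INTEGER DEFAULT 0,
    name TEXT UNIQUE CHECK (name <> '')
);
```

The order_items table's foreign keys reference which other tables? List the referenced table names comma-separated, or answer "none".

- price REFERENCES customers(tax_rate).

customers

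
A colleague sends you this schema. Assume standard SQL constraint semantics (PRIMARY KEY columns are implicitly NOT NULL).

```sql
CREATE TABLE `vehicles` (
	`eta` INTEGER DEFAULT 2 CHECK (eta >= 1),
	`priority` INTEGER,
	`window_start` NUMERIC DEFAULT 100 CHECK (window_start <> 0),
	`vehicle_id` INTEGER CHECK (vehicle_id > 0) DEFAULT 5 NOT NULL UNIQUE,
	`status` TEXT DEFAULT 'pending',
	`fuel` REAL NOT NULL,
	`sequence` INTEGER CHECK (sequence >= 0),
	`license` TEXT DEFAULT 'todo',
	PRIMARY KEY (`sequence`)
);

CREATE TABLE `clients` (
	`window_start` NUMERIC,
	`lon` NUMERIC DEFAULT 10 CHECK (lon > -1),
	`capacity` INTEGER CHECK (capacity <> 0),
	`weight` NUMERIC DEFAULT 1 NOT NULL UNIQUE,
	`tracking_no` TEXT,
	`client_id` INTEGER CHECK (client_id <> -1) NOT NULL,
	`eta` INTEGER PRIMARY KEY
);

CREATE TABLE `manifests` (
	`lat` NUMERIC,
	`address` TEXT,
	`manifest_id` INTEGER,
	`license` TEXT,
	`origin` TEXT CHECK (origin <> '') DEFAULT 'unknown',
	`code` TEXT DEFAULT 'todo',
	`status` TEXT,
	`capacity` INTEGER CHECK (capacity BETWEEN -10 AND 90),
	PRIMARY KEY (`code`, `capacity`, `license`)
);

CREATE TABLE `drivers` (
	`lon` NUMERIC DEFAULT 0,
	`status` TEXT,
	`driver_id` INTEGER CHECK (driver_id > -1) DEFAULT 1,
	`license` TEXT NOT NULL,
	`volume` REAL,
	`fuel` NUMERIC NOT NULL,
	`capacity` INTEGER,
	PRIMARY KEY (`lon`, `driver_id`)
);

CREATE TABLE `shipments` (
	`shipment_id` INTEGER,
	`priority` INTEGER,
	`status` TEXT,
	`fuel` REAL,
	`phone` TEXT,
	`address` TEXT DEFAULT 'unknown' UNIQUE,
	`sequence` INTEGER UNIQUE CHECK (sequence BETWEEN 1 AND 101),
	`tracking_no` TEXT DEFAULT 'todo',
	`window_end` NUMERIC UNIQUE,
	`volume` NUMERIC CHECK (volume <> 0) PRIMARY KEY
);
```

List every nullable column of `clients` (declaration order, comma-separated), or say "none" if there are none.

- window_start: no NOT NULL constraint applies → nullable.
- lon: CHECK does not forbid NULL (a CHECK constraint passes when its expression is NULL) → nullable.
- capacity: CHECK does not forbid NULL (a CHECK constraint passes when its expression is NULL) → nullable.
- weight: declared NOT NULL → not nullable.
- tracking_no: no NOT NULL constraint applies → nullable.
- client_id: declared NOT NULL → not nullable.
- eta: part of the PRIMARY KEY, which implies NOT NULL → not nullable.

window_start, lon, capacity, tracking_no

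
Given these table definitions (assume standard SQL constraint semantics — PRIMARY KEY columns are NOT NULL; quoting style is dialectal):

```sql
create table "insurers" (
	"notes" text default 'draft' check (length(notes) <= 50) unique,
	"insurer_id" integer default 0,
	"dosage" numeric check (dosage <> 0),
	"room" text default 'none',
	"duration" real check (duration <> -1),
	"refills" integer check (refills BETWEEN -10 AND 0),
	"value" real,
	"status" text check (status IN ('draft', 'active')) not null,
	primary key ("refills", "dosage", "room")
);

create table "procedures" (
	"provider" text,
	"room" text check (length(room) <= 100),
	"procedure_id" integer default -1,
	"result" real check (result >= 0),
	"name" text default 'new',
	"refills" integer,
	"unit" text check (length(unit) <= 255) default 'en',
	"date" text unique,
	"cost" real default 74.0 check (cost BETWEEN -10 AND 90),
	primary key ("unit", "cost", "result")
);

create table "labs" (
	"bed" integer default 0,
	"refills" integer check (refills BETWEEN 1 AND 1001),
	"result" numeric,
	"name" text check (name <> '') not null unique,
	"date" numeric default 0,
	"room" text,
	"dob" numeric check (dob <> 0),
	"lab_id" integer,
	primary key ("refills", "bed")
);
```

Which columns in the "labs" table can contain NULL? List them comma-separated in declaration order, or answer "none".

- bed: part of the PRIMARY KEY, which implies NOT NULL → not nullable.
- refills: part of the PRIMARY KEY, which implies NOT NULL → not nullable.
- result: no NOT NULL constraint applies → nullable.
- name: declared NOT NULL → not nullable.
- date: DEFAULT only fills an omitted column; an explicit NULL is still allowed → nullable.
- room: no NOT NULL constraint applies → nullable.
- dob: CHECK does not forbid NULL (a CHECK constraint passes when its expression is NULL) → nullable.
- lab_id: no NOT NULL constraint applies → nullable.

result, date, room, dob, lab_id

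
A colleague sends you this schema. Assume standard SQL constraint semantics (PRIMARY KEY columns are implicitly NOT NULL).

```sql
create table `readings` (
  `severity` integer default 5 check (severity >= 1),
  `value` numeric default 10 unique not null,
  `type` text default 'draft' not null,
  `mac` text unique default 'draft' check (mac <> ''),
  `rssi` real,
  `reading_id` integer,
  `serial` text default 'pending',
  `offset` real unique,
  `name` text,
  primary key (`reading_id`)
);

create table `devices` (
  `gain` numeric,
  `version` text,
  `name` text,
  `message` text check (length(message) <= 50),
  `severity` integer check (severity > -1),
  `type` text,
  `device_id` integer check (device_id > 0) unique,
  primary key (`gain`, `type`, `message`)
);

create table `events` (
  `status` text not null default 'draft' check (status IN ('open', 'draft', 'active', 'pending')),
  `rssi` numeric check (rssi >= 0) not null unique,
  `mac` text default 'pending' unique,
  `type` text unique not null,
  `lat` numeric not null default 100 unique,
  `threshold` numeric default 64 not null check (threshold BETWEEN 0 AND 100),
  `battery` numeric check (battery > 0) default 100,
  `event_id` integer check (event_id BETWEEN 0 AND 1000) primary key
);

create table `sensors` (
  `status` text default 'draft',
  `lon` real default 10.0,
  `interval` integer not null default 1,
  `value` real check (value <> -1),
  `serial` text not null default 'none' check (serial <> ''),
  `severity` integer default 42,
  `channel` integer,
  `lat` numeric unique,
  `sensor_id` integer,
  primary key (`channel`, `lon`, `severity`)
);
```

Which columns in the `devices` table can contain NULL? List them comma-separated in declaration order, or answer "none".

version, name, severity, device_id

- gain: part of the PRIMARY KEY, which implies NOT NULL → not nullable.
- version: no NOT NULL constraint applies → nullable.
- name: no NOT NULL constraint applies → nullable.
- message: part of the PRIMARY KEY, which implies NOT NULL → not nullable.
- severity: CHECK does not forbid NULL (a CHECK constraint passes when its expression is NULL) → nullable.
- type: part of the PRIMARY KEY, which implies NOT NULL → not nullable.
- device_id: CHECK does not forbid NULL (a CHECK constraint passes when its expression is NULL) → nullable.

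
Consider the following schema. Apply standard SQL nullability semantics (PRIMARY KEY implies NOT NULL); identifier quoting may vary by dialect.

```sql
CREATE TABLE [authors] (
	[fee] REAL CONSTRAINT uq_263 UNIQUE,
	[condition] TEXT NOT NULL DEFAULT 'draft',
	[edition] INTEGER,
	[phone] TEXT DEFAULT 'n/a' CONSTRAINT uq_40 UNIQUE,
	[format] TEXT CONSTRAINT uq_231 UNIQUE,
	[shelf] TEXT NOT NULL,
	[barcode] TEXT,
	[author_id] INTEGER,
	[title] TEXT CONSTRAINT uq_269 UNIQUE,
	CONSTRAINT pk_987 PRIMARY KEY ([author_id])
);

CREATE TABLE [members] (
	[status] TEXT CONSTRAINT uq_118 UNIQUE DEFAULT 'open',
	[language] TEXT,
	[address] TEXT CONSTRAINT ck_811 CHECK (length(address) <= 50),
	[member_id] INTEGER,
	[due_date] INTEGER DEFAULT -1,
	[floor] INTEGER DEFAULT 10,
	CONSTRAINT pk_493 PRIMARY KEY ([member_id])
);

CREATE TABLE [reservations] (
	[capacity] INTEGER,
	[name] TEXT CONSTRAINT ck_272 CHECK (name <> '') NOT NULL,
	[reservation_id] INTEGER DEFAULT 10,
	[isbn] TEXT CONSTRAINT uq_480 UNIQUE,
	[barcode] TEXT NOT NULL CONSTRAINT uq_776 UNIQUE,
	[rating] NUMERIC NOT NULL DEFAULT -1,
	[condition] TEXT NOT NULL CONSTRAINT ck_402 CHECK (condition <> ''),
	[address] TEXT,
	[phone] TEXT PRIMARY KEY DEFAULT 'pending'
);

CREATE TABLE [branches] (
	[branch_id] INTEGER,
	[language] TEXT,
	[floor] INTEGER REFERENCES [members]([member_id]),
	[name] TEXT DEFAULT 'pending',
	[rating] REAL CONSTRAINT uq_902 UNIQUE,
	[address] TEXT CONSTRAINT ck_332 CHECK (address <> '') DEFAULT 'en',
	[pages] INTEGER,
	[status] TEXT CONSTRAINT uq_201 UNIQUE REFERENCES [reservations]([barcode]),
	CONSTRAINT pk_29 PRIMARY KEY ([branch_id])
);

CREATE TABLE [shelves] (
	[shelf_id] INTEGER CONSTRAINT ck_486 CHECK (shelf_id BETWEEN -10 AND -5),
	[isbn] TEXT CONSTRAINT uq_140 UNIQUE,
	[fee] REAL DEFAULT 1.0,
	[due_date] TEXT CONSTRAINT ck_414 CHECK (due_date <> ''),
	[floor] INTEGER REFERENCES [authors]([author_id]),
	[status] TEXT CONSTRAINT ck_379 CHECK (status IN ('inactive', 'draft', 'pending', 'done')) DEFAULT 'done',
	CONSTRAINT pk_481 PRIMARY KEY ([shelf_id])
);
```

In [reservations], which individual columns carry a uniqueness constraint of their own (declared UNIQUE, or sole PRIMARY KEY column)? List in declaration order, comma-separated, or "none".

isbn, barcode, phone

- capacity: no UNIQUE or single-column PK constraint.
- name: no UNIQUE or single-column PK constraint.
- reservation_id: no UNIQUE or single-column PK constraint.
- isbn: declared UNIQUE → unique.
- barcode: declared UNIQUE → unique.
- rating: no UNIQUE or single-column PK constraint.
- condition: no UNIQUE or single-column PK constraint.
- address: no UNIQUE or single-column PK constraint.
- phone: single-column PRIMARY KEY → unique.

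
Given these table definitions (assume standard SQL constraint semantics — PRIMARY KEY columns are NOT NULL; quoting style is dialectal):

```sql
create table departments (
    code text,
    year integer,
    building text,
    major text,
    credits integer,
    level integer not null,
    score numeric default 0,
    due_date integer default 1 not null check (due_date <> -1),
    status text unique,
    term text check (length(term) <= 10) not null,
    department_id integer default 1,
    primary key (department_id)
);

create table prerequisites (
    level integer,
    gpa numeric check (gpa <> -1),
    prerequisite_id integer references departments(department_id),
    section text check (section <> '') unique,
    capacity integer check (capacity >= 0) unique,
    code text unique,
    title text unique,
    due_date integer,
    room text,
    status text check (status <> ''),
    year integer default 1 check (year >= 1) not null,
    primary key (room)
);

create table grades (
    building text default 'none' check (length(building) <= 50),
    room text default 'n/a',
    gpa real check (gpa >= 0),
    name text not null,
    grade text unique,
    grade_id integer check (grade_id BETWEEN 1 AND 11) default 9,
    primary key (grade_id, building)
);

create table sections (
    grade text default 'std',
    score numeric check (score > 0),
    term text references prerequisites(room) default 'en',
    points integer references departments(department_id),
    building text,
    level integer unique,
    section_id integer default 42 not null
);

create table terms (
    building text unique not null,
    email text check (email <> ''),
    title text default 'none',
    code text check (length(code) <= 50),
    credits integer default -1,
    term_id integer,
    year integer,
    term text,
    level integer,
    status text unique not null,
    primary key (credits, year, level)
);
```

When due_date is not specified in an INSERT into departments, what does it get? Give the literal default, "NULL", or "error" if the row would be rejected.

due_date has an explicit DEFAULT 1.
When the column is omitted from an INSERT, that default is used.

1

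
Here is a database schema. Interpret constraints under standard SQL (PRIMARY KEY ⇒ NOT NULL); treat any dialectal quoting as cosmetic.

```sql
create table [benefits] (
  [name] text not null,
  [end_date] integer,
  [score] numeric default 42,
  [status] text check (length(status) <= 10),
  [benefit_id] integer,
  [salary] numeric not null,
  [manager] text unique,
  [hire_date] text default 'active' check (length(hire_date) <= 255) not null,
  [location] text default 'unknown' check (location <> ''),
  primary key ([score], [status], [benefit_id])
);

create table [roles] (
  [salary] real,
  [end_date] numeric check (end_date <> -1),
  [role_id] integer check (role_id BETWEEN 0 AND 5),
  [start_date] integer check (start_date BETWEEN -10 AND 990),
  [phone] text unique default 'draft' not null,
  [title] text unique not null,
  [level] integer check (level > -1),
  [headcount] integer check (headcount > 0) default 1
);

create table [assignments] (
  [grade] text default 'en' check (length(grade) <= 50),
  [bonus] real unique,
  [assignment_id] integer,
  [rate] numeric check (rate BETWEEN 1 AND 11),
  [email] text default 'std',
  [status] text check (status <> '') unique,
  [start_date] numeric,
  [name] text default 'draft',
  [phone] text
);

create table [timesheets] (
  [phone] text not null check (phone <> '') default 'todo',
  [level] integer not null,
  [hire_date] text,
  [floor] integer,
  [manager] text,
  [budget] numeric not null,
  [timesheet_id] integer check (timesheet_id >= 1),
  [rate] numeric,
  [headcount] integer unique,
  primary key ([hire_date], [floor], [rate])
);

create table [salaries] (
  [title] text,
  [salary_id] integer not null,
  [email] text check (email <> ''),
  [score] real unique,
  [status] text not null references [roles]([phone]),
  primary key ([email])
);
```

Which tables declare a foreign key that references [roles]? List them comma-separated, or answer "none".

salaries

- salaries.status references roles(phone).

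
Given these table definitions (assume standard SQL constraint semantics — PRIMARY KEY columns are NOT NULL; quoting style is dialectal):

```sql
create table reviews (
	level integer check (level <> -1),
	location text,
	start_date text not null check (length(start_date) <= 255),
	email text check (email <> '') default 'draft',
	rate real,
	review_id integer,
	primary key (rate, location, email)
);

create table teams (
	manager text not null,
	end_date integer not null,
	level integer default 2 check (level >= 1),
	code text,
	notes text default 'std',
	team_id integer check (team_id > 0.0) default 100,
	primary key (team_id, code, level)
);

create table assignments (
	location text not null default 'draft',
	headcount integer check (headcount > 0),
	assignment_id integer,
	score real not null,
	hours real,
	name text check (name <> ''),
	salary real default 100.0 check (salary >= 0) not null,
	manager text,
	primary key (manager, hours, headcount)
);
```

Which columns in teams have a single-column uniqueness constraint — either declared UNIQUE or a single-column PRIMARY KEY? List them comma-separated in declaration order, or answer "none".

- manager: no UNIQUE or single-column PK constraint.
- end_date: no UNIQUE or single-column PK constraint.
- level: part of a composite PRIMARY KEY — only the tuple is unique, not this column on its own.
- code: part of a composite PRIMARY KEY — only the tuple is unique, not this column on its own.
- notes: no UNIQUE or single-column PK constraint.
- team_id: part of a composite PRIMARY KEY — only the tuple is unique, not this column on its own.

none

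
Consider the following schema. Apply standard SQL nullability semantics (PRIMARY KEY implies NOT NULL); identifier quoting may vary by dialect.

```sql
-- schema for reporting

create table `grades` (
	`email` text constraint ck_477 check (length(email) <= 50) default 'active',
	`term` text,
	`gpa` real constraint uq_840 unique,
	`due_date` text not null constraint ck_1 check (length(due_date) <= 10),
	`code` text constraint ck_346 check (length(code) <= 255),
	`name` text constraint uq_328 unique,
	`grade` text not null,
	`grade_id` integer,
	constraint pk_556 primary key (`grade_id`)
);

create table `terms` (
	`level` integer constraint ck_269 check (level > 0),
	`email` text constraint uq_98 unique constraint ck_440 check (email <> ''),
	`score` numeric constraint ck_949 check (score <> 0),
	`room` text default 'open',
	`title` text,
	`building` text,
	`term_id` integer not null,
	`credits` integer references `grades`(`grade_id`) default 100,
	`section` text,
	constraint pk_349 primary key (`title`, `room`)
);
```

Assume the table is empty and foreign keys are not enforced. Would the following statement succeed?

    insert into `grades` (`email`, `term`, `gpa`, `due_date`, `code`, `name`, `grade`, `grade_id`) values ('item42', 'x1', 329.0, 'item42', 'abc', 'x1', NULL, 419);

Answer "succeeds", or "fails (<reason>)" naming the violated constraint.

fails (NOT NULL on grade)

grade is explicitly set to NULL, but grade is declared NOT NULL.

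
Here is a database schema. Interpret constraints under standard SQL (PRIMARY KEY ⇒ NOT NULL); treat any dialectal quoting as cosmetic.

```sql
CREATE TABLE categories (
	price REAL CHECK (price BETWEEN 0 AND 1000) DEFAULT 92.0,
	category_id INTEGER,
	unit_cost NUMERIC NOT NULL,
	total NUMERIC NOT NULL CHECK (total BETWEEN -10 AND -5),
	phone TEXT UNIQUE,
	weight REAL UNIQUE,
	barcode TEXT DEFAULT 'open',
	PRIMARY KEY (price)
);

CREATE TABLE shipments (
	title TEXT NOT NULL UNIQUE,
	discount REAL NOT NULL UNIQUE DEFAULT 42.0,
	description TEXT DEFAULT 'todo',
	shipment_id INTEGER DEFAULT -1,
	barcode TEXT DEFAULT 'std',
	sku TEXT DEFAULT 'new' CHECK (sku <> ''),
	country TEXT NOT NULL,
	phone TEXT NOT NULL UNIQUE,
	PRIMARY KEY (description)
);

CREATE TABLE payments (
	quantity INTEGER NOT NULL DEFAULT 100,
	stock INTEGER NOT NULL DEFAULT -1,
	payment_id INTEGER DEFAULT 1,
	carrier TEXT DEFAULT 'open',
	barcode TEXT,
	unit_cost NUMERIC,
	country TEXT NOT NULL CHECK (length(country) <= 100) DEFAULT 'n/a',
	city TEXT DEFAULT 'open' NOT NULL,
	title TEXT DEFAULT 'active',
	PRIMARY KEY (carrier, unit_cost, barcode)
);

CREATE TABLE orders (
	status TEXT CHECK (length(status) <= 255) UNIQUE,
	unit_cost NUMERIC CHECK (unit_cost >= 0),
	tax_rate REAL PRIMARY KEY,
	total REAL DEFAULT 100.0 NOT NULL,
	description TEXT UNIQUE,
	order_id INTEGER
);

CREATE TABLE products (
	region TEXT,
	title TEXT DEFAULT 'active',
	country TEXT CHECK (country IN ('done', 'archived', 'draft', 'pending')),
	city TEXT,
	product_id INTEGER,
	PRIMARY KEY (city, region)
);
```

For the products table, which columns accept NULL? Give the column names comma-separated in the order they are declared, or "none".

- region: part of the PRIMARY KEY, which implies NOT NULL → not nullable.
- title: DEFAULT only fills an omitted column; an explicit NULL is still allowed → nullable.
- country: CHECK does not forbid NULL (a CHECK constraint passes when its expression is NULL) → nullable.
- city: part of the PRIMARY KEY, which implies NOT NULL → not nullable.
- product_id: no NOT NULL constraint applies → nullable.

title, country, product_id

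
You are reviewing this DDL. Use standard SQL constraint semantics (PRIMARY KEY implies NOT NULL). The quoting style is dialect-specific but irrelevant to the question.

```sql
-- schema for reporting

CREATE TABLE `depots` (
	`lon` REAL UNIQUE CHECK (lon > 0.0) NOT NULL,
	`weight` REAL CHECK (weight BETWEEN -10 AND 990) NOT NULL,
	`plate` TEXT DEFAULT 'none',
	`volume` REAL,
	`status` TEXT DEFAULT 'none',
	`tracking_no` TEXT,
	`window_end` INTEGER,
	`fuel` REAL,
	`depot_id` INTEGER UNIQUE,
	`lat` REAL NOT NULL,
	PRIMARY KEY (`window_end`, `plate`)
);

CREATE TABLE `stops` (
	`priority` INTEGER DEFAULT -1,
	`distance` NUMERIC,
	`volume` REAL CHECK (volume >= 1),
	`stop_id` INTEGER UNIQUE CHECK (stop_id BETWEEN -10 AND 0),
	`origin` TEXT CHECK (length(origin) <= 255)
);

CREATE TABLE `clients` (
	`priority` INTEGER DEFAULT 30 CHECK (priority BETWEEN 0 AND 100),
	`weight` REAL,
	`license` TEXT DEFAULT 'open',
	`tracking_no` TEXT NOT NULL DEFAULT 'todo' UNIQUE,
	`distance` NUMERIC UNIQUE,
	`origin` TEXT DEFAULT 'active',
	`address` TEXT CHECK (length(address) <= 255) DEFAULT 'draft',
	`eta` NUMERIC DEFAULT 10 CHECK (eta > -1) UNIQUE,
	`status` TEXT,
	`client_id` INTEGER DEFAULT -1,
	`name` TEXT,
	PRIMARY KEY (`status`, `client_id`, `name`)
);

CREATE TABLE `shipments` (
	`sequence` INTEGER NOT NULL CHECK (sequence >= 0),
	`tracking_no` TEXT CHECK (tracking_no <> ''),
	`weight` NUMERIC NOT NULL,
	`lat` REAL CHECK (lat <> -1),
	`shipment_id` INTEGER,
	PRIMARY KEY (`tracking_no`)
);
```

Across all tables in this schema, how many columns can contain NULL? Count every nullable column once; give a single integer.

depots: 5 nullable (volume, status, tracking_no, fuel, depot_id — PK (window_end, plate) and explicit NOT NULL columns excluded).
stops: 5 nullable (priority, distance, volume, stop_id, origin — PK none and explicit NOT NULL columns excluded).
clients: 7 nullable (priority, weight, license, distance, origin, address, eta — PK (status, client_id, name) and explicit NOT NULL columns excluded).
shipments: 2 nullable (lat, shipment_id — PK (tracking_no) and explicit NOT NULL columns excluded).
Total: 5 + 5 + 7 + 2 = 19.

19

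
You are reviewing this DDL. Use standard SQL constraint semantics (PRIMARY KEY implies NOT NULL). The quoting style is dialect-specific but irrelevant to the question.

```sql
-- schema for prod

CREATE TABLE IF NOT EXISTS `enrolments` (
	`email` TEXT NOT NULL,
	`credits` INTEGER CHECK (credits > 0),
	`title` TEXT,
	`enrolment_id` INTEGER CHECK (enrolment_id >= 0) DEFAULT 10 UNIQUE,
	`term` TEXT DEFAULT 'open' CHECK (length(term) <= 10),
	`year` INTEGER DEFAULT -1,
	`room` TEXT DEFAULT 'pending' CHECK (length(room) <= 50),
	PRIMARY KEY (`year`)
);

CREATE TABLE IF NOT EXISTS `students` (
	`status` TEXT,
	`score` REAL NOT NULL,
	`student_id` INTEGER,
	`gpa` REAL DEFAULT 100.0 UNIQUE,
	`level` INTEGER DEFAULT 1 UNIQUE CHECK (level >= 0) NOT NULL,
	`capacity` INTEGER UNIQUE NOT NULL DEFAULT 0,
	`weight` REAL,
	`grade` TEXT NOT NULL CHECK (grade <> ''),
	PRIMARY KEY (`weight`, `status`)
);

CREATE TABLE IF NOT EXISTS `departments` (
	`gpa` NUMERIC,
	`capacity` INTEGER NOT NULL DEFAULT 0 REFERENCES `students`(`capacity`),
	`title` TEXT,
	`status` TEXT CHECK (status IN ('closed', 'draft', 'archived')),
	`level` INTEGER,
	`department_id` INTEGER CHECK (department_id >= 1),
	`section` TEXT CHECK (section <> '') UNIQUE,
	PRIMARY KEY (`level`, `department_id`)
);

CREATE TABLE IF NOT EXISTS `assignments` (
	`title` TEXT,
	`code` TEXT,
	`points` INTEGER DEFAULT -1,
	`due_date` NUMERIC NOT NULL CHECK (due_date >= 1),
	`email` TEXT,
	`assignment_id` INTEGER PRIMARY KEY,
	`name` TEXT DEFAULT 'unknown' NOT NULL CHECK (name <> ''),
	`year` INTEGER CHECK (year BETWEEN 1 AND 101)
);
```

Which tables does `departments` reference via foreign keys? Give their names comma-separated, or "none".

- capacity REFERENCES students(capacity).

students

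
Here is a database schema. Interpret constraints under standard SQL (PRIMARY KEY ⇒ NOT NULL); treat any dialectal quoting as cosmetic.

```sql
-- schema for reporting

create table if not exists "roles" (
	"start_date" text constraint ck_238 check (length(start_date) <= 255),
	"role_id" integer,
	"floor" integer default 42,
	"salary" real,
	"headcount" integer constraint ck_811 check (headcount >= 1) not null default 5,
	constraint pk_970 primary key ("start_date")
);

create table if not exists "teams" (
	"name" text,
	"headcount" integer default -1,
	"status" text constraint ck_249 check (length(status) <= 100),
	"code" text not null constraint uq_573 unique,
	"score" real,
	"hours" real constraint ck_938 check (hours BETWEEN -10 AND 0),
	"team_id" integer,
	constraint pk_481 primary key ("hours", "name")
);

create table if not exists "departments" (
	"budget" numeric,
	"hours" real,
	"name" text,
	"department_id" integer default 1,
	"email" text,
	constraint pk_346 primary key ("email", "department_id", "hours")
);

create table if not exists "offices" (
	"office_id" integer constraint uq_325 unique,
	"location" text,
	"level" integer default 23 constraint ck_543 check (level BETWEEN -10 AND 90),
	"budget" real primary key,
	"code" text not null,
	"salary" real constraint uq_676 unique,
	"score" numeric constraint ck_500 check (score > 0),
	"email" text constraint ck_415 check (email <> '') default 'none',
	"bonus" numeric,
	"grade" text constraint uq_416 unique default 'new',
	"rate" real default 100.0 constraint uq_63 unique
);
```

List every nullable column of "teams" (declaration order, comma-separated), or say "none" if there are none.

headcount, status, score, team_id

- name: part of the PRIMARY KEY, which implies NOT NULL → not nullable.
- headcount: DEFAULT only fills an omitted column; an explicit NULL is still allowed → nullable.
- status: CHECK does not forbid NULL (a CHECK constraint passes when its expression is NULL) → nullable.
- code: declared NOT NULL → not nullable.
- score: no NOT NULL constraint applies → nullable.
- hours: part of the PRIMARY KEY, which implies NOT NULL → not nullable.
- team_id: no NOT NULL constraint applies → nullable.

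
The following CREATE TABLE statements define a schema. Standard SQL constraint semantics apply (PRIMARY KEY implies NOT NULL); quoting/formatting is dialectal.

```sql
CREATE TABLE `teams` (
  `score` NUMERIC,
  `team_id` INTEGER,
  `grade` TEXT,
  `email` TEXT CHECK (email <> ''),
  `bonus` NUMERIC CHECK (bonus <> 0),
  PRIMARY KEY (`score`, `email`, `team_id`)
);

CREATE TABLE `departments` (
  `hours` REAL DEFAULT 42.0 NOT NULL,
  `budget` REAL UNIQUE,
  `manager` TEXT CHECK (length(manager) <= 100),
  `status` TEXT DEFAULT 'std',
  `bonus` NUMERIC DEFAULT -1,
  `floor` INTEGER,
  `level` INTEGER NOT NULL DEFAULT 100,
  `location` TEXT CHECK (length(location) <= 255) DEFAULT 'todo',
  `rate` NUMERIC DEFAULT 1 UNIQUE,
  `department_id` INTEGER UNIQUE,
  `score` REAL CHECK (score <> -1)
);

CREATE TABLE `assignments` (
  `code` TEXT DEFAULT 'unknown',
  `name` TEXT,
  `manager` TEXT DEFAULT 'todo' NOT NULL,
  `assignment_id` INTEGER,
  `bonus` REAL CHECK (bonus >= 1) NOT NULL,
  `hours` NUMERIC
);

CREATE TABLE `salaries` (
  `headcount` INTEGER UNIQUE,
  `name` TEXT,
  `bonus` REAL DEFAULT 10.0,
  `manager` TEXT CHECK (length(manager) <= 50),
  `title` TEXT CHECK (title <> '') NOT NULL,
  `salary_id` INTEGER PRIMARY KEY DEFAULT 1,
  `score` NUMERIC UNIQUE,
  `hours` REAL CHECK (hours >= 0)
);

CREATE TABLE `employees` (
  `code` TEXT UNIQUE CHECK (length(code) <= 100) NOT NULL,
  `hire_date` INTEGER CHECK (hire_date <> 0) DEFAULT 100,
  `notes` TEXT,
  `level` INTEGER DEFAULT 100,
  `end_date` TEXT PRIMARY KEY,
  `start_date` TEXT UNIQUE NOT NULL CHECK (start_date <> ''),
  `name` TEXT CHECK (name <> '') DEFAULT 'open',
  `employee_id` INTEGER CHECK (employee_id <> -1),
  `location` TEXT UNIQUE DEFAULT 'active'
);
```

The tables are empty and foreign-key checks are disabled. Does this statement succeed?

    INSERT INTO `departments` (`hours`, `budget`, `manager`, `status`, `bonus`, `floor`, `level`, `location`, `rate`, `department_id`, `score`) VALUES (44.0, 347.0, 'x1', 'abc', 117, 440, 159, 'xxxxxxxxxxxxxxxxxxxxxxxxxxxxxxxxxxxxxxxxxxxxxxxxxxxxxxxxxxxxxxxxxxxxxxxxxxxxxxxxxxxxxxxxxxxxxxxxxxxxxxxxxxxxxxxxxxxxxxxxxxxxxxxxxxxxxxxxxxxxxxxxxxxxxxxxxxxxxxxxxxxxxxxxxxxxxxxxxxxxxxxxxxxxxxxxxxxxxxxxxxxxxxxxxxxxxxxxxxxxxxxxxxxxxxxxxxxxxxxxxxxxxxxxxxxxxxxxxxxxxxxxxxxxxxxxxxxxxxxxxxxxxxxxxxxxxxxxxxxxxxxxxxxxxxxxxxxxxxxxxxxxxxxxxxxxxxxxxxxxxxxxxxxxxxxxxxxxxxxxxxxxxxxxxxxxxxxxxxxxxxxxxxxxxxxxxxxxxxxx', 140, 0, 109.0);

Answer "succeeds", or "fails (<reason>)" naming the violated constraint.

fails (CHECK on location)

The value 'xxxxxxxxxxxxxxxxxxxxxxxxxxxxxxxxxxxxxxxxxxxxxxxxxxxxxxxxxxxxxxxxxxxxxxxxxxxxxxxxxxxxxxxxxxxxxxxxxxxxxxxxxxxxxxxxxxxxxxxxxxxxxxxxxxxxxxxxxxxxxxxxxxxxxxxxxxxxxxxxxxxxxxxxxxxxxxxxxxxxxxxxxxxxxxxxxxxxxxxxxxxxxxxxxxxxxxxxxxxxxxxxxxxxxxxxxxxxxxxxxxxxxxxxxxxxxxxxxxxxxxxxxxxxxxxxxxxxxxxxxxxxxxxxxxxxxxxxxxxxxxxxxxxxxxxxxxxxxxxxxxxxxxxxxxxxxxxxxxxxxxxxxxxxxxxxxxxxxxxxxxxxxxxxxxxxxxxxxxxxxxxxxxxxxxxxxxxxxxxx' for location violates CHECK (length(location) <= 255).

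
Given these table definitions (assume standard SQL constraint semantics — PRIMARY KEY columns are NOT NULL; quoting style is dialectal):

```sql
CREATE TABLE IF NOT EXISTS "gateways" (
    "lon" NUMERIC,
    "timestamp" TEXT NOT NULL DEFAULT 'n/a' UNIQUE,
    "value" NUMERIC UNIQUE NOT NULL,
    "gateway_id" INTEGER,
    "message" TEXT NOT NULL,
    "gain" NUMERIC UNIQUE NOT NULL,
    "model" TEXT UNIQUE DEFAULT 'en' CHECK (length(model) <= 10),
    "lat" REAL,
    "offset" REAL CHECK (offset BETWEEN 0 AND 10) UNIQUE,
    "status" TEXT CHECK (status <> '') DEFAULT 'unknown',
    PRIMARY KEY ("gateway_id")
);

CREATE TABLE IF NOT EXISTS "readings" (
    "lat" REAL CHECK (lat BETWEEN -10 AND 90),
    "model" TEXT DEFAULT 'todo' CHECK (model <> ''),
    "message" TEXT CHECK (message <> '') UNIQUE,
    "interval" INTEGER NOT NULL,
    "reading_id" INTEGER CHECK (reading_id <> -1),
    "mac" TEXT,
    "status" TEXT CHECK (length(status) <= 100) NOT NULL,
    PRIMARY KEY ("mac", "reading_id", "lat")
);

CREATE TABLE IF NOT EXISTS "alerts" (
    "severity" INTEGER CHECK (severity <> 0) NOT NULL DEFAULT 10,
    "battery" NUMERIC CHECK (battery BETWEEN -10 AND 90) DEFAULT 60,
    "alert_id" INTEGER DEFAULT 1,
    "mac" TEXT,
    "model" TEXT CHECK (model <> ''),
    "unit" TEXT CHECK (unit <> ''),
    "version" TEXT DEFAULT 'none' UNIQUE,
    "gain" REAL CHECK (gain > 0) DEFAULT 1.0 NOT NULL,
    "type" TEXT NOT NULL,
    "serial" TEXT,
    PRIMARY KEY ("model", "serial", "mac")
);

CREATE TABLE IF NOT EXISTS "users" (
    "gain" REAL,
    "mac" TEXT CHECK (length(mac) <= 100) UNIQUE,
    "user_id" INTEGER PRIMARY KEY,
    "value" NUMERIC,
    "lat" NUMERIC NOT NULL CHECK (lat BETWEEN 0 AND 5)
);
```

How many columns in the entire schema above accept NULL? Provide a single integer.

gateways: 5 nullable (lon, model, lat, offset, status — PK (gateway_id) and explicit NOT NULL columns excluded).
readings: 2 nullable (model, message — PK (mac, reading_id, lat) and explicit NOT NULL columns excluded).
alerts: 4 nullable (battery, alert_id, unit, version — PK (model, serial, mac) and explicit NOT NULL columns excluded).
users: 3 nullable (gain, mac, value — PK (user_id) and explicit NOT NULL columns excluded).
Total: 5 + 2 + 4 + 3 = 14.

14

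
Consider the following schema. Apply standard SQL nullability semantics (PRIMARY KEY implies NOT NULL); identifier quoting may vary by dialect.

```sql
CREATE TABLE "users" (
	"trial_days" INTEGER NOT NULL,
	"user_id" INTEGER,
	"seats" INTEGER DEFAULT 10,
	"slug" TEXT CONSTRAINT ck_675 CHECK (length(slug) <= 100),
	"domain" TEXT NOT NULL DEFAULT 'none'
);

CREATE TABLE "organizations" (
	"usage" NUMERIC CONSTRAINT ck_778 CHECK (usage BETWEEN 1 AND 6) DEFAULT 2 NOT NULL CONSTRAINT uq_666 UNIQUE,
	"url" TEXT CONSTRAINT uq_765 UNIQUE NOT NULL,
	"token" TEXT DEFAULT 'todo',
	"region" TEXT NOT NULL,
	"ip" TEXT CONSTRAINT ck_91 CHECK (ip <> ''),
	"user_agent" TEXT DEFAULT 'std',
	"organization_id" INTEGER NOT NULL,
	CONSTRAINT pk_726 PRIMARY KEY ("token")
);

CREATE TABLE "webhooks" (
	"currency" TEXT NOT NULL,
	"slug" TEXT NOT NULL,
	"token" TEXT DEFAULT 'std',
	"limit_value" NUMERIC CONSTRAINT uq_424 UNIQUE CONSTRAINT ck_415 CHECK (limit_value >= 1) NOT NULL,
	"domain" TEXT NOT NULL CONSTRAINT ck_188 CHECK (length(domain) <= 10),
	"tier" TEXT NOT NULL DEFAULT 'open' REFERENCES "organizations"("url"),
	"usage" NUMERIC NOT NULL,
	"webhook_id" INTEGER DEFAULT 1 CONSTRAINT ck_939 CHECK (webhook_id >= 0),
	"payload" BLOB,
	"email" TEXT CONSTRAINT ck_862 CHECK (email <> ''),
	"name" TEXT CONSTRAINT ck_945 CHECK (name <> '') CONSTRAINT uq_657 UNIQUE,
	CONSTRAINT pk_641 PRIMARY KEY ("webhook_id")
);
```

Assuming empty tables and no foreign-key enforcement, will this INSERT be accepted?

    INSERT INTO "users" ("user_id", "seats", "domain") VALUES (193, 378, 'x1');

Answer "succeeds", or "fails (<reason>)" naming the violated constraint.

fails (NOT NULL on trial_days)

trial_days is omitted from the column list and has no DEFAULT, so it would receive NULL.
But trial_days is declared NOT NULL.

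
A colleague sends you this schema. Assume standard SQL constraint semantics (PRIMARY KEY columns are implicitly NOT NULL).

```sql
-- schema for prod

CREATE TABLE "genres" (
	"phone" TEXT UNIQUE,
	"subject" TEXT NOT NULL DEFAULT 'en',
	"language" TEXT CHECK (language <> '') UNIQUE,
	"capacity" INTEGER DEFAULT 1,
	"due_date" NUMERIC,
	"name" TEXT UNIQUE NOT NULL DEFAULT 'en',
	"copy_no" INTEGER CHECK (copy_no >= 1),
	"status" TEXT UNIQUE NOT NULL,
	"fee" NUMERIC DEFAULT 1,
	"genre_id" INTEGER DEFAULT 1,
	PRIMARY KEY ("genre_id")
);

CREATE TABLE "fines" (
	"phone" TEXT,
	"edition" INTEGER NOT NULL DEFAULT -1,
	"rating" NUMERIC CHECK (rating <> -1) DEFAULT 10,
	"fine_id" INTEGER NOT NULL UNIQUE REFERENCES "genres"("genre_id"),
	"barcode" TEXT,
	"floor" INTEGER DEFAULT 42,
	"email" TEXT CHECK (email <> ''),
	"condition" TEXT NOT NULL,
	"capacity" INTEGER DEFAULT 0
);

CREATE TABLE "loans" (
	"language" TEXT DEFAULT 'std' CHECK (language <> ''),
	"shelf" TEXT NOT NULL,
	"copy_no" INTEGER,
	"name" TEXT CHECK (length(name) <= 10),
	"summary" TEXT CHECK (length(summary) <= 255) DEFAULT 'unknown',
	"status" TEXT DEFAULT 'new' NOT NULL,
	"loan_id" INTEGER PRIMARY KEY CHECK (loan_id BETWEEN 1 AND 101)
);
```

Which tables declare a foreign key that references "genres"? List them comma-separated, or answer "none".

- fines.fine_id references genres(genre_id).

fines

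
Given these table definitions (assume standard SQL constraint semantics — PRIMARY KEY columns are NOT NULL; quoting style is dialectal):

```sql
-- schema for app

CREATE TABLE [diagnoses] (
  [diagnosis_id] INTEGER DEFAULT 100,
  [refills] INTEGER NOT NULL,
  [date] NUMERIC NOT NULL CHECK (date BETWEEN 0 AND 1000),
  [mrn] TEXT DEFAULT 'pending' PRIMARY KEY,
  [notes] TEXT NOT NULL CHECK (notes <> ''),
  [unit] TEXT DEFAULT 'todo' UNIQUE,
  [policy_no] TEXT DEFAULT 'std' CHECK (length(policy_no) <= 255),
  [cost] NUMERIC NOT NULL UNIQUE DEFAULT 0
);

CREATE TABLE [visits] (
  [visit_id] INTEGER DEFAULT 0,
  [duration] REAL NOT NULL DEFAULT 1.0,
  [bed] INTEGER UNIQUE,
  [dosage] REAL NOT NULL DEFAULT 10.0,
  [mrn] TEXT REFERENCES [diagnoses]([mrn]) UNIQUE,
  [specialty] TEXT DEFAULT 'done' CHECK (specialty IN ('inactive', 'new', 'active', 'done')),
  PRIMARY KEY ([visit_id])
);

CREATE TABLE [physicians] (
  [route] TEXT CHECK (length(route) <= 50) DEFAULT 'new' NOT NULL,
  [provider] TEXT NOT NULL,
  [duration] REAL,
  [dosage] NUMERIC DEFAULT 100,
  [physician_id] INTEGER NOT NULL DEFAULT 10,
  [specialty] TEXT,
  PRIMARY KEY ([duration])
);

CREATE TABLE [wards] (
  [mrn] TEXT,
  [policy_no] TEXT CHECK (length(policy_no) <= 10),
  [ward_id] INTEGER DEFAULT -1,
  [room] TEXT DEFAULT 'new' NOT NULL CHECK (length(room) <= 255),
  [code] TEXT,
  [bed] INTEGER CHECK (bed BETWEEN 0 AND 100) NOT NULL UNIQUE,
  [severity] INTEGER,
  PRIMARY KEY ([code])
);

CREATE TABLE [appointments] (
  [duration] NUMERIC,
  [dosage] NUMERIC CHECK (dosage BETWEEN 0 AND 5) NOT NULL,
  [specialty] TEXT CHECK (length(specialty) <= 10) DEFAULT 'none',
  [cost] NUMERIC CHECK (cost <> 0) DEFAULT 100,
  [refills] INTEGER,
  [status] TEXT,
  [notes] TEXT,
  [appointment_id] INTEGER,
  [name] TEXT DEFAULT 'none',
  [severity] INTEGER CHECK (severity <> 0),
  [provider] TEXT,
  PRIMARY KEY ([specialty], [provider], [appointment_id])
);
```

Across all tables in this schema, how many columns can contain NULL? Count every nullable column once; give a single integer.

19

diagnoses: 3 nullable (diagnosis_id, unit, policy_no — PK (mrn) and explicit NOT NULL columns excluded).
visits: 3 nullable (bed, mrn, specialty — PK (visit_id) and explicit NOT NULL columns excluded).
physicians: 2 nullable (dosage, specialty — PK (duration) and explicit NOT NULL columns excluded).
wards: 4 nullable (mrn, policy_no, ward_id, severity — PK (code) and explicit NOT NULL columns excluded).
appointments: 7 nullable (duration, cost, refills, status, notes, name, severity — PK (specialty, provider, appointment_id) and explicit NOT NULL columns excluded).
Total: 3 + 3 + 2 + 4 + 7 = 19.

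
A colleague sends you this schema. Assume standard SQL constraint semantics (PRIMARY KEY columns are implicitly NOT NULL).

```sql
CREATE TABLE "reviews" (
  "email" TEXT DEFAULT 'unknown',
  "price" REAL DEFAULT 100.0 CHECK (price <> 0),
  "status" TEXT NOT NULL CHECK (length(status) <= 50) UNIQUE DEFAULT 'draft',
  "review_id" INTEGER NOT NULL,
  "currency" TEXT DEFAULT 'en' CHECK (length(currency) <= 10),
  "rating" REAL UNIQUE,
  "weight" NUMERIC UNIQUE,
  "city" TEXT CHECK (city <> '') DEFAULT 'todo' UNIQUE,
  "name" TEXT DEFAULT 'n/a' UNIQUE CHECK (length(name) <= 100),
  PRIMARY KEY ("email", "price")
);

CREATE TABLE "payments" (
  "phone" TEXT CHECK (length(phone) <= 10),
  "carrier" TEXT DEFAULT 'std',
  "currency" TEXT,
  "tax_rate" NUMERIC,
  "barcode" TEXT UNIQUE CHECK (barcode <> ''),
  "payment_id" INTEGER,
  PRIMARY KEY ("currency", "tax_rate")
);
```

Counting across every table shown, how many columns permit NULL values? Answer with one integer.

9

reviews: 5 nullable (currency, rating, weight, city, name — PK (email, price) and explicit NOT NULL columns excluded).
payments: 4 nullable (phone, carrier, barcode, payment_id — PK (currency, tax_rate) and explicit NOT NULL columns excluded).
Total: 5 + 4 = 9.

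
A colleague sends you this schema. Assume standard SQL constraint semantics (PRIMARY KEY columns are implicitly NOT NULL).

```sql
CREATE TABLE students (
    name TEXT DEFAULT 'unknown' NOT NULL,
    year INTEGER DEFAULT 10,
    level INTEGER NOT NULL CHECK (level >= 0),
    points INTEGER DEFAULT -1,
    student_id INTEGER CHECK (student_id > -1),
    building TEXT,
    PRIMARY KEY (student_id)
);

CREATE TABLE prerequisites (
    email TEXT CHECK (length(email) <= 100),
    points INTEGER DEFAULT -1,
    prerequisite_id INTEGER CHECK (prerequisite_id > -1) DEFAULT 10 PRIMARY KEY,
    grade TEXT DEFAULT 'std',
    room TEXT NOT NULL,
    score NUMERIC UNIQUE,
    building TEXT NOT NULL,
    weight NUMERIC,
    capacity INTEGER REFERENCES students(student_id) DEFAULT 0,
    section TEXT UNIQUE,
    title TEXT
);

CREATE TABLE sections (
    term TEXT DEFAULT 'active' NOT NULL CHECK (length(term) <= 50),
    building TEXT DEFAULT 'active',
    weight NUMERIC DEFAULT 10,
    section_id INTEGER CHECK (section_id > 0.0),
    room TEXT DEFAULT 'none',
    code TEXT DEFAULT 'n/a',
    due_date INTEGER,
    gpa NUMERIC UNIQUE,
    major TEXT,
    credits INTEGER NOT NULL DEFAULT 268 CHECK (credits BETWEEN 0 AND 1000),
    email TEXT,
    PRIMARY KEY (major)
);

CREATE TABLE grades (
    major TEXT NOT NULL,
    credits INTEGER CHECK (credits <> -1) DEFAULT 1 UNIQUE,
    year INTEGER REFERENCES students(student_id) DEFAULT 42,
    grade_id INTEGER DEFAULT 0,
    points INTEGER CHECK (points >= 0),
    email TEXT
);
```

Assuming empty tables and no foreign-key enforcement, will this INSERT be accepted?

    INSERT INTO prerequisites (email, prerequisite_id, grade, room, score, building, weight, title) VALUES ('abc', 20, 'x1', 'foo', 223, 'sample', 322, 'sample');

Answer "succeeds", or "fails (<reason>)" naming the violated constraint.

NOT NULL columns: building is supplied; prerequisite_id is supplied; room is supplied.
CHECK constraints: 'abc' satisfies (length(email) <= 100); 20 satisfies (prerequisite_id > -1).
No constraint is violated.

succeeds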